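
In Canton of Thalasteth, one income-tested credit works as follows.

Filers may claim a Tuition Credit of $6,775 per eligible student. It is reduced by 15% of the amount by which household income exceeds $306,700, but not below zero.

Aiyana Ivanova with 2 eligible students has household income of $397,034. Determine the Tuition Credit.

Tuition Credit: base = 2 × $6,775 = $13,550. 15% of the $90,334 excess over $306,700 is $13,550.10 ≥ base, so the credit is $0.

$0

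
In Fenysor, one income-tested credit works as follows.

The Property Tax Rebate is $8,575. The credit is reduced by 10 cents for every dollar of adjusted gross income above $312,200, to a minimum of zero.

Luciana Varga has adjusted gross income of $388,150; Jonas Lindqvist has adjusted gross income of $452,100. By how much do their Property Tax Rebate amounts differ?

$980

Luciana ($388,150): Property Tax Rebate: 10% of the $75,950 excess over $312,200 is $7,595; credit = $8,575 − $7,595 = $980.
Jonas ($452,100): Property Tax Rebate: 10% of the $139,900 excess over $312,200 is $13,990 ≥ base, so the credit is $0.
Difference: |$980 − $0| = $980.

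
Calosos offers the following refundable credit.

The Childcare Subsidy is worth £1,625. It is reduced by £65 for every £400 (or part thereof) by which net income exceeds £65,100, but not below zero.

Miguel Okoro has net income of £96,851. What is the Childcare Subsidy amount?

Childcare Subsidy: income exceeds £65,100 by £31,751 → 80 increments × £65 = £5,200 ≥ base, so the credit is £0.

£0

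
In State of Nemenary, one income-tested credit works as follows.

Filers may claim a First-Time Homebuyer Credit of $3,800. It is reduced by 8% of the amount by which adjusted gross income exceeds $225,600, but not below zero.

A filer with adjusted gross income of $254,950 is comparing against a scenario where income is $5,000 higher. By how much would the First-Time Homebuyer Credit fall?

At $254,950 — 8% of the $29,350 excess over $225,600 is $2,348; credit = $3,800 − $2,348 = $1,452.
At $259,950 — 8% of the $34,350 excess over $225,600 is $2,748; credit = $3,800 − $2,748 = $1,052.
Lost: $1,452 − $1,052 = $400.

$400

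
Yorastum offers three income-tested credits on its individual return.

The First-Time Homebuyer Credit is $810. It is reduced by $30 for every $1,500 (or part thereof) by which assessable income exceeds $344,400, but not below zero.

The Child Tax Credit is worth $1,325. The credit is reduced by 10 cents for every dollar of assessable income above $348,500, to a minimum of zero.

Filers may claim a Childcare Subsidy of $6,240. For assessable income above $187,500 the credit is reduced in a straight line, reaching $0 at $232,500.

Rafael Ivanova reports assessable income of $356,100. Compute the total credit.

First-Time Homebuyer Credit: income exceeds $344,400 by $11,700, which is 8 full-or-partial $1,500 increments; reduction = 8 × $30 = $240, leaving $570.
Child Tax Credit: 10% of the $7,600 excess over $348,500 is $760; credit = $1,325 − $760 = $565.
Childcare Subsidy: $356,100 is at or above $232,500, so the credit is $0.
Total: $570 + $565 + $0 = $1,135.

$1,135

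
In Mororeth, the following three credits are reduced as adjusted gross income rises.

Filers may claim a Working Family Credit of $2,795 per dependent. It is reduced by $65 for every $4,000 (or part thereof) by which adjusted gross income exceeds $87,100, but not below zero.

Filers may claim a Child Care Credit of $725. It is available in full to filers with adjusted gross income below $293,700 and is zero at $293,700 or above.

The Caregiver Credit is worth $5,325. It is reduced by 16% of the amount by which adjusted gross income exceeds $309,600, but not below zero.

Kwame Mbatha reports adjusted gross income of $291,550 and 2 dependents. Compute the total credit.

Working Family Credit: base = 2 × $2,795 = $5,590. income exceeds $87,100 by $204,450, which is 52 full-or-partial $4,000 increments; reduction = 52 × $65 = $3,380, leaving $2,210.
Child Care Credit: $291,550 is below the $293,700 cutoff, so the full $725 applies.
Caregiver Credit: $291,550 is at or below the $309,600 threshold, so the full $5,325 applies.
Total: $2,210 + $725 + $5,325 = $8,260.

$8,260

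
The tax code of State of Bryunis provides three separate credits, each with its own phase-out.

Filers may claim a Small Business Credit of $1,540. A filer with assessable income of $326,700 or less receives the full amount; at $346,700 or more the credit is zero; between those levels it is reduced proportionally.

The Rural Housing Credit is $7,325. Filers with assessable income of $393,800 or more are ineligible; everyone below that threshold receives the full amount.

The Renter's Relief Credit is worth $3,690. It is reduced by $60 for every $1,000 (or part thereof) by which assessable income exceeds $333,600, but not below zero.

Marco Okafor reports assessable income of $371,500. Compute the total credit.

$8,735

Small Business Credit: $371,500 is at or above $346,700, so the credit is $0.
Rural Housing Credit: $371,500 is below the $393,800 cutoff, so the full $7,325 applies.
Renter's Relief Credit: income exceeds $333,600 by $37,900, which is 38 full-or-partial $1,000 increments; reduction = 38 × $60 = $2,280, leaving $1,410.
Total: $0 + $7,325 + $1,410 = $8,735.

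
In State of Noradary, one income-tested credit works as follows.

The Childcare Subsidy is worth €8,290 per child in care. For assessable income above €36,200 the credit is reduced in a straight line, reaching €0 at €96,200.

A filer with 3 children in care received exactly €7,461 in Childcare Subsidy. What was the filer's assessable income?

Full credit = 3 × €8,290 = €24,870.
€7,461 is 7,461/24,870 of the full €24,870, so 17,409/24,870 of the €60,000 range has been used: income = €36,200 + €60,000 × 17,409/24,870 = €78,200.

€78,200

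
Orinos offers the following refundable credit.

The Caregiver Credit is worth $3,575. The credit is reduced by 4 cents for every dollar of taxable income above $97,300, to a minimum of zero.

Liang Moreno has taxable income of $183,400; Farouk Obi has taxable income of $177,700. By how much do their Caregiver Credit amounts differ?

$228

Liang ($183,400): Caregiver Credit: 4% of the $86,100 excess over $97,300 is $3,444; credit = $3,575 − $3,444 = $131.
Farouk ($177,700): Caregiver Credit: 4% of the $80,400 excess over $97,300 is $3,216; credit = $3,575 − $3,216 = $359.
Difference: |$131 − $359| = $228.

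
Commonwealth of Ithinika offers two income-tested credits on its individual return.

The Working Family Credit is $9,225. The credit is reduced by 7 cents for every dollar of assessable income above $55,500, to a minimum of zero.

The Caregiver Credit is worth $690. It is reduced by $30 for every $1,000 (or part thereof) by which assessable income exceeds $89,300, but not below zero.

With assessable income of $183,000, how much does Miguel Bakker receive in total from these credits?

Working Family Credit: 7% of the $127,500 excess over $55,500 is $8,925; credit = $9,225 − $8,925 = $300.
Caregiver Credit: income exceeds $89,300 by $93,700 → 94 increments × $30 = $2,820 ≥ base, so the credit is $0.
Total: $300 + $0 = $300.

$300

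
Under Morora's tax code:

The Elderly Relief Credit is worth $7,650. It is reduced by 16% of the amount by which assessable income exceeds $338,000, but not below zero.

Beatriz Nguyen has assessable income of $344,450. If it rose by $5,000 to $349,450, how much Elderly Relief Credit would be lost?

$800

At $344,450 — 16% of the $6,450 excess over $338,000 is $1,032; credit = $7,650 − $1,032 = $6,618.
At $349,450 — 16% of the $11,450 excess over $338,000 is $1,832; credit = $7,650 − $1,832 = $5,818.
Lost: $6,618 − $5,818 = $800.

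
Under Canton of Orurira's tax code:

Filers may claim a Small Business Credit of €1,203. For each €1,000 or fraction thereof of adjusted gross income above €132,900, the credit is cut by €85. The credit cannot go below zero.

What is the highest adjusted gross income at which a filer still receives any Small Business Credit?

After 14 increments the reduction is 14 × €85 = €1,190, leaving €13; one more increment wipes it out. Increment 14 ends at excess 14 × €1,000 = €14,000, so the highest qualifying income is €132,900 + €14,000 = €146,900.

€146,900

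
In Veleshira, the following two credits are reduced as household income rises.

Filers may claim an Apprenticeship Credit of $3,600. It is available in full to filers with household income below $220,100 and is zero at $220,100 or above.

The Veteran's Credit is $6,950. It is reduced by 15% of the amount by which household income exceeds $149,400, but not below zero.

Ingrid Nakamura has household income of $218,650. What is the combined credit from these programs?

$3,600

Apprenticeship Credit: $218,650 is below the $220,100 cutoff, so the full $3,600 applies.
Veteran's Credit: 15% of the $69,250 excess over $149,400 is $10,387.50 ≥ base, so the credit is $0.
Total: $3,600 + $0 = $3,600.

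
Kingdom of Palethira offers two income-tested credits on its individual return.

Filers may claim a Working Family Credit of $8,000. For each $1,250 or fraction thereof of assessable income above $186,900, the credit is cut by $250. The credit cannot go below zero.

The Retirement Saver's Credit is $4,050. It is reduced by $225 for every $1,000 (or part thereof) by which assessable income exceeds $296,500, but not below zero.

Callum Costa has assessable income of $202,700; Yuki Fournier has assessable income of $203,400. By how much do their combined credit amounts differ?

$250

Callum ($202,700): Working Family Credit: income exceeds $186,900 by $15,800, which is 13 full-or-partial $1,250 increments; reduction = 13 × $250 = $3,250, leaving $4,750. Retirement Saver's Credit: $202,700 is at or below the $296,500 threshold, so the full $4,050 applies. total $4,750 + $4,050 = $8,800
Yuki ($203,400): Working Family Credit: income exceeds $186,900 by $16,500, which is 14 full-or-partial $1,250 increments; reduction = 14 × $250 = $3,500, leaving $4,500. Retirement Saver's Credit: $203,400 is at or below the $296,500 threshold, so the full $4,050 applies. total $4,500 + $4,050 = $8,550
Difference: |$8,800 − $8,550| = $250.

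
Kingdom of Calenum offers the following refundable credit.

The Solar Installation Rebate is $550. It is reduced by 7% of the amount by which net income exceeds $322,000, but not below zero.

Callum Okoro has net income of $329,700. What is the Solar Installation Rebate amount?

Solar Installation Rebate: 7% of the $7,700 excess over $322,000 is $539; credit = $550 − $539 = $11.

$11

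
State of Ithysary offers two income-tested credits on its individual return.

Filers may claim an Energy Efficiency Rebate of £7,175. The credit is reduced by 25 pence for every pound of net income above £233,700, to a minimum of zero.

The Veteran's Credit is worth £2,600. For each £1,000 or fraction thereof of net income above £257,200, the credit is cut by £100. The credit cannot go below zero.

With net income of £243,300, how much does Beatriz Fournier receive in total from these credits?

£7,375

Energy Efficiency Rebate: 25% of the £9,600 excess over £233,700 is £2,400; credit = £7,175 − £2,400 = £4,775.
Veteran's Credit: £243,300 is at or below the £257,200 threshold, so the full £2,600 applies.
Total: £4,775 + £2,600 = £7,375.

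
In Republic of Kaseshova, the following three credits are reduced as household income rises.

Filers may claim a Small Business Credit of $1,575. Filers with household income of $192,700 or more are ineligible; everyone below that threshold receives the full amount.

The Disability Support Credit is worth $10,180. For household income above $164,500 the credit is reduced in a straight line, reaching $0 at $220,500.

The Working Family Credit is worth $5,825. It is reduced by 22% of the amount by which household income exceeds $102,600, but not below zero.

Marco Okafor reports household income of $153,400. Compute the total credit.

Small Business Credit: $153,400 is below the $192,700 cutoff, so the full $1,575 applies.
Disability Support Credit: $153,400 is at or below the $164,500 threshold, so the full $10,180 applies.
Working Family Credit: 22% of the $50,800 excess over $102,600 is $11,176 ≥ base, so the credit is $0.
Total: $1,575 + $10,180 + $0 = $11,755.

$11,755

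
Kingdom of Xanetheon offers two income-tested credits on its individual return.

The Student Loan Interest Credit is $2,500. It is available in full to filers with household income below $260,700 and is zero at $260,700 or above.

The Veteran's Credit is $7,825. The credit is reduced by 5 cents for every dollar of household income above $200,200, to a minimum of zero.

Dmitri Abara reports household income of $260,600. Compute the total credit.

$7,305

Student Loan Interest Credit: $260,600 is below the $260,700 cutoff, so the full $2,500 applies.
Veteran's Credit: 5% of the $60,400 excess over $200,200 is $3,020; credit = $7,825 − $3,020 = $4,805.
Total: $2,500 + $4,805 = $7,305.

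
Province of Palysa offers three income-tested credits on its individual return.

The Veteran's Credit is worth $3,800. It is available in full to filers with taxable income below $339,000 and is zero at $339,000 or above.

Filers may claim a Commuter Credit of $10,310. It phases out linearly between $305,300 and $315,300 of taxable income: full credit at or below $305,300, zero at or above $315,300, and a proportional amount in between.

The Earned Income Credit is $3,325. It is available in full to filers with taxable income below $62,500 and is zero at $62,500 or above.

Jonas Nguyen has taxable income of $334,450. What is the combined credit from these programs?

$3,800

Veteran's Credit: $334,450 is below the $339,000 cutoff, so the full $3,800 applies.
Commuter Credit: $334,450 is at or above $315,300, so the credit is $0.
Earned Income Credit: $334,450 meets or exceeds the $62,500 cutoff, so the credit is $0.
Total: $3,800 + $0 + $0 = $3,800.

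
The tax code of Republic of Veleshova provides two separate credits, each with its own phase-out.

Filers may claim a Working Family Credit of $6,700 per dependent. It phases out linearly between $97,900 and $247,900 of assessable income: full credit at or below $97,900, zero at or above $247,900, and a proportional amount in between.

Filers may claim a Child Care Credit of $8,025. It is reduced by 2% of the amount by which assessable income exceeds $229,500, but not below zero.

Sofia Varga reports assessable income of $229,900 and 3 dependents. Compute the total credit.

$10,429

Working Family Credit: base = 3 × $6,700 = $20,100. $229,900 is $132,000 into a $150,000 phase-out range, leaving 18,000/150,000 of the credit: $20,100 × 18,000/150,000 = $2,412.
Child Care Credit: 2% of the $400 excess over $229,500 is $8; credit = $8,025 − $8 = $8,017.
Total: $2,412 + $8,017 = $10,429.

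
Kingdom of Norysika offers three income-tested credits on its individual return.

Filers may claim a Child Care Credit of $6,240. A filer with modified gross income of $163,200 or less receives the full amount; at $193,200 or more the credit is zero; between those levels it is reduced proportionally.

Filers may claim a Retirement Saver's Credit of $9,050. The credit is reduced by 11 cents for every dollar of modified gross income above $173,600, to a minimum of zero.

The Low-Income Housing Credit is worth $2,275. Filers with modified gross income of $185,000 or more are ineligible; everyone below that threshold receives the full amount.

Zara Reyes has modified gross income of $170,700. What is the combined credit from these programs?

$16,005

Child Care Credit: $170,700 is $7,500 into a $30,000 phase-out range, leaving 22,500/30,000 of the credit: $6,240 × 22,500/30,000 = $4,680.
Retirement Saver's Credit: $170,700 is at or below the $173,600 threshold, so the full $9,050 applies.
Low-Income Housing Credit: $170,700 is below the $185,000 cutoff, so the full $2,275 applies.
Total: $4,680 + $9,050 + $2,275 = $16,005.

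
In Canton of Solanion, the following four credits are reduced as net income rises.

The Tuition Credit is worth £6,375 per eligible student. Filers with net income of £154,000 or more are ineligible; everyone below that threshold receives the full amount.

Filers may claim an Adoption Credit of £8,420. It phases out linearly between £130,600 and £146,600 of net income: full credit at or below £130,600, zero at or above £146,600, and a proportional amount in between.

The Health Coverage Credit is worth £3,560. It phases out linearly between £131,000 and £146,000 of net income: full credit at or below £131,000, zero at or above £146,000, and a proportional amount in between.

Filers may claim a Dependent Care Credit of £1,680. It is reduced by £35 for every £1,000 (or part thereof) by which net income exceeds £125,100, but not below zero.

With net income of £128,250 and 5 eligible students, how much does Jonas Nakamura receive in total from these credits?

£45,395

Tuition Credit: base = 5 × £6,375 = £31,875. £128,250 is below the £154,000 cutoff, so the full £31,875 applies.
Adoption Credit: £128,250 is at or below the £130,600 threshold, so the full £8,420 applies.
Health Coverage Credit: £128,250 is at or below the £131,000 threshold, so the full £3,560 applies.
Dependent Care Credit: income exceeds £125,100 by £3,150, which is 4 full-or-partial £1,000 increments; reduction = 4 × £35 = £140, leaving £1,540.
Total: £31,875 + £8,420 + £3,560 + £1,540 = £45,395.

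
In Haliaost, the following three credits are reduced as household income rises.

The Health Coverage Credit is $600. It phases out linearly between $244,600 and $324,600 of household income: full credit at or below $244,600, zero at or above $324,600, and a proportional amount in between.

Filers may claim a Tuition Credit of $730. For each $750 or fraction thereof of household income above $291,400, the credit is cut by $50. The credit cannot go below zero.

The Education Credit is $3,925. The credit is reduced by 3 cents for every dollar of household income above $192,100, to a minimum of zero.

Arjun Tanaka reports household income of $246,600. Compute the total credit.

$3,605

Health Coverage Credit: $246,600 is $2,000 into a $80,000 phase-out range, leaving 78,000/80,000 of the credit: $600 × 78,000/80,000 = $585.
Tuition Credit: $246,600 is at or below the $291,400 threshold, so the full $730 applies.
Education Credit: 3% of the $54,500 excess over $192,100 is $1,635; credit = $3,925 − $1,635 = $2,290.
Total: $585 + $730 + $2,290 = $3,605.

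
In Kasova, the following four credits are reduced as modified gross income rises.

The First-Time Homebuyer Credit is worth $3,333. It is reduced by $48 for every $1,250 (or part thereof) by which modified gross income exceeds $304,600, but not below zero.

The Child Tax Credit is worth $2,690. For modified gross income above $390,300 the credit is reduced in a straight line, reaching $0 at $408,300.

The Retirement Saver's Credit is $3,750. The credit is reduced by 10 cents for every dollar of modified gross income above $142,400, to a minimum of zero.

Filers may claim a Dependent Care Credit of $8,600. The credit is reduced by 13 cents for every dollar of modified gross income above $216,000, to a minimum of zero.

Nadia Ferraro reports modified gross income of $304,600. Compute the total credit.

$6,023

First-Time Homebuyer Credit: $304,600 is at or below the $304,600 threshold, so the full $3,333 applies.
Child Tax Credit: $304,600 is at or below the $390,300 threshold, so the full $2,690 applies.
Retirement Saver's Credit: 10% of the $162,200 excess over $142,400 is $16,220 ≥ base, so the credit is $0.
Dependent Care Credit: 13% of the $88,600 excess over $216,000 is $11,518 ≥ base, so the credit is $0.
Total: $3,333 + $2,690 + $0 + $0 = $6,023.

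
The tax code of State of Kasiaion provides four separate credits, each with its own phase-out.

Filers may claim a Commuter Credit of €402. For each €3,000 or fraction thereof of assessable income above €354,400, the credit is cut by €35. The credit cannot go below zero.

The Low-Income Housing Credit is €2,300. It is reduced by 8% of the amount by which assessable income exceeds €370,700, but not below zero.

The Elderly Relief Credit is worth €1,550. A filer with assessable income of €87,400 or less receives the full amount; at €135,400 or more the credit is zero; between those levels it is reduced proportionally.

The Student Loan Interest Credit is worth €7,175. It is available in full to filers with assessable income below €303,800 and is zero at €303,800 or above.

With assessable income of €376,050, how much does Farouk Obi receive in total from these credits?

Commuter Credit: income exceeds €354,400 by €21,650, which is 8 full-or-partial €3,000 increments; reduction = 8 × €35 = €280, leaving €122.
Low-Income Housing Credit: 8% of the €5,350 excess over €370,700 is €428; credit = €2,300 − €428 = €1,872.
Elderly Relief Credit: €376,050 is at or above €135,400, so the credit is €0.
Student Loan Interest Credit: €376,050 meets or exceeds the €303,800 cutoff, so the credit is €0.
Total: €122 + €1,872 + €0 + €0 = €1,994.

€1,994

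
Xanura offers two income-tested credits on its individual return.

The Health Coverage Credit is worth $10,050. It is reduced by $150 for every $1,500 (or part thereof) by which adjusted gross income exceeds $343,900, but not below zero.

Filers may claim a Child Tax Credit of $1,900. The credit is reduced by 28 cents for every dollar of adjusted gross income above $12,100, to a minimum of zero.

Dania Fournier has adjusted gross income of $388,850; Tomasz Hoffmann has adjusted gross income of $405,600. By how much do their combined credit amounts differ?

$1,800

Dania ($388,850): Health Coverage Credit: income exceeds $343,900 by $44,950, which is 30 full-or-partial $1,500 increments; reduction = 30 × $150 = $4,500, leaving $5,550. Child Tax Credit: 28% of the $376,750 excess over $12,100 is $105,490 ≥ base, so the credit is $0. total $5,550 + $0 = $5,550
Tomasz ($405,600): Health Coverage Credit: income exceeds $343,900 by $61,700, which is 42 full-or-partial $1,500 increments; reduction = 42 × $150 = $6,300, leaving $3,750. Child Tax Credit: 28% of the $393,500 excess over $12,100 is $110,180 ≥ base, so the credit is $0. total $3,750 + $0 = $3,750
Difference: |$5,550 − $3,750| = $1,800.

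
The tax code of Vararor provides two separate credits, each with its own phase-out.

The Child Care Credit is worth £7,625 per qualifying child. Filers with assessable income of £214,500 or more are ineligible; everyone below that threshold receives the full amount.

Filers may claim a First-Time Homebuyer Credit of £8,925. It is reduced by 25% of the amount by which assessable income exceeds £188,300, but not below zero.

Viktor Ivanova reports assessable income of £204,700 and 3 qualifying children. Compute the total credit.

£27,700

Child Care Credit: base = 3 × £7,625 = £22,875. £204,700 is below the £214,500 cutoff, so the full £22,875 applies.
First-Time Homebuyer Credit: 25% of the £16,400 excess over £188,300 is £4,100; credit = £8,925 − £4,100 = £4,825.
Total: £22,875 + £4,825 = £27,700.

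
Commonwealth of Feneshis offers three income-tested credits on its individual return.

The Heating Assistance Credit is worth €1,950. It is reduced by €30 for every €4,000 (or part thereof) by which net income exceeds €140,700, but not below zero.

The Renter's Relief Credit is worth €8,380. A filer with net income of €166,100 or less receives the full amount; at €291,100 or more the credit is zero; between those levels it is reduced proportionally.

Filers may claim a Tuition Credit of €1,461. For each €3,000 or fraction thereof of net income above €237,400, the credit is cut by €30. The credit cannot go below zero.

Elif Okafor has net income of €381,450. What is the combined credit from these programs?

€120

Heating Assistance Credit: income exceeds €140,700 by €240,750, which is 61 full-or-partial €4,000 increments; reduction = 61 × €30 = €1,830, leaving €120.
Renter's Relief Credit: €381,450 is at or above €291,100, so the credit is €0.
Tuition Credit: income exceeds €237,400 by €144,050 → 49 increments × €30 = €1,470 ≥ base, so the credit is €0.
Total: €120 + €0 + €0 = €120.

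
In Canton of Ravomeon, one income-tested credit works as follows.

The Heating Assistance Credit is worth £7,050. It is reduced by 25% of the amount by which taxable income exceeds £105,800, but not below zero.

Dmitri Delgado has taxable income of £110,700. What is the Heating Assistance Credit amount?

Heating Assistance Credit: 25% of the £4,900 excess over £105,800 is £1,225; credit = £7,050 − £1,225 = £5,825.

£5,825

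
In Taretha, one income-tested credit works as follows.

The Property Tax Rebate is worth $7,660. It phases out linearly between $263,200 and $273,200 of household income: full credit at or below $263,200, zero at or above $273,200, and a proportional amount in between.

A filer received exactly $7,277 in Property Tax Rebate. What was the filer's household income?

$263,700

$7,277 is 7,277/7,660 of the full $7,660, so 383/7,660 of the $10,000 range has been used: income = $263,200 + $10,000 × 383/7,660 = $263,700.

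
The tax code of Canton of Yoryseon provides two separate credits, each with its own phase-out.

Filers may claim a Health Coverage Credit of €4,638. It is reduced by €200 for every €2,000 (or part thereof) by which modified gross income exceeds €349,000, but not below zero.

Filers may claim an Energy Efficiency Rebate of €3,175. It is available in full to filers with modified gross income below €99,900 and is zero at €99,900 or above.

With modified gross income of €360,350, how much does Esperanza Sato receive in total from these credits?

Health Coverage Credit: income exceeds €349,000 by €11,350, which is 6 full-or-partial €2,000 increments; reduction = 6 × €200 = €1,200, leaving €3,438.
Energy Efficiency Rebate: €360,350 meets or exceeds the €99,900 cutoff, so the credit is €0.
Total: €3,438 + €0 = €3,438.

€3,438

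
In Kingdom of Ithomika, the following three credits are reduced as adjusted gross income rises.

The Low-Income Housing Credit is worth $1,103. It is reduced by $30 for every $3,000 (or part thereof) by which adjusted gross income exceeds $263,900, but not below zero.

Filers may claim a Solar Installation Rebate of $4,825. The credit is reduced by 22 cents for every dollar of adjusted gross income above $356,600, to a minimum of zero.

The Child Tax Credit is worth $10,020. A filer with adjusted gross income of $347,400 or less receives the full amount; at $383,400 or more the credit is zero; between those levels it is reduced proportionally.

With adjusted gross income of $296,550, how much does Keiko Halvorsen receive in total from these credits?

$15,618

Low-Income Housing Credit: income exceeds $263,900 by $32,650, which is 11 full-or-partial $3,000 increments; reduction = 11 × $30 = $330, leaving $773.
Solar Installation Rebate: $296,550 is at or below the $356,600 threshold, so the full $4,825 applies.
Child Tax Credit: $296,550 is at or below the $347,400 threshold, so the full $10,020 applies.
Total: $773 + $4,825 + $10,020 = $15,618.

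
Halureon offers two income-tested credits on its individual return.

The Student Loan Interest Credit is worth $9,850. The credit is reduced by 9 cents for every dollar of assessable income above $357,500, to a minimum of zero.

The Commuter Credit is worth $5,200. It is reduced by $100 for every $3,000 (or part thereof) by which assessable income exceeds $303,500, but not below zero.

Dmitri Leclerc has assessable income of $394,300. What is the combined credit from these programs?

Student Loan Interest Credit: 9% of the $36,800 excess over $357,500 is $3,312; credit = $9,850 − $3,312 = $6,538.
Commuter Credit: income exceeds $303,500 by $90,800, which is 31 full-or-partial $3,000 increments; reduction = 31 × $100 = $3,100, leaving $2,100.
Total: $6,538 + $2,100 = $8,638.

$8,638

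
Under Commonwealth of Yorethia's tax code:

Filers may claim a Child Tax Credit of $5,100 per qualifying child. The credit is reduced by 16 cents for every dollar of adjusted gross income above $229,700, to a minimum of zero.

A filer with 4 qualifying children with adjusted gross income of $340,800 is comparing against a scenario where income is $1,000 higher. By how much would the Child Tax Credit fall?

At $340,800 — base = 4 × $5,100 = $20,400. 16% of the $111,100 excess over $229,700 is $17,776; credit = $20,400 − $17,776 = $2,624.
At $341,800 — base = 4 × $5,100 = $20,400. 16% of the $112,100 excess over $229,700 is $17,936; credit = $20,400 − $17,936 = $2,464.
Lost: $2,624 − $2,464 = $160.

$160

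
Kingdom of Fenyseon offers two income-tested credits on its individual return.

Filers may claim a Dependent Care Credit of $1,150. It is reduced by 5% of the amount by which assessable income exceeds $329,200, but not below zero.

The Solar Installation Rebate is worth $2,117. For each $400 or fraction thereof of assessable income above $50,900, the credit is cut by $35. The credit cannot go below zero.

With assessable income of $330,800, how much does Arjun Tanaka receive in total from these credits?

$1,070

Dependent Care Credit: 5% of the $1,600 excess over $329,200 is $80; credit = $1,150 − $80 = $1,070.
Solar Installation Rebate: income exceeds $50,900 by $279,900 → 700 increments × $35 = $24,500 ≥ base, so the credit is $0.
Total: $1,070 + $0 = $1,070.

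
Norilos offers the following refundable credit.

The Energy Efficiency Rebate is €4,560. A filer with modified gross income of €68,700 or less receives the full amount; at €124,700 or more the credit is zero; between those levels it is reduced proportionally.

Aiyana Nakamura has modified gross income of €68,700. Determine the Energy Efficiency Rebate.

€4,560

Energy Efficiency Rebate: €68,700 is at or below the €68,700 threshold, so the full €4,560 applies.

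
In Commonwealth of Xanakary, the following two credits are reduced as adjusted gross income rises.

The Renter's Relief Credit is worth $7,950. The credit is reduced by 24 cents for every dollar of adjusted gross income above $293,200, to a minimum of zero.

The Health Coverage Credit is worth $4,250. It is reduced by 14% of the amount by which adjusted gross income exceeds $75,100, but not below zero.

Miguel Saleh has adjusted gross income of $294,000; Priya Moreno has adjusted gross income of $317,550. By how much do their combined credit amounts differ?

Miguel ($294,000): Renter's Relief Credit: 24% of the $800 excess over $293,200 is $192; credit = $7,950 − $192 = $7,758. Health Coverage Credit: 14% of the $218,900 excess over $75,100 is $30,646 ≥ base, so the credit is $0. total $7,758 + $0 = $7,758
Priya ($317,550): Renter's Relief Credit: 24% of the $24,350 excess over $293,200 is $5,844; credit = $7,950 − $5,844 = $2,106. Health Coverage Credit: 14% of the $242,450 excess over $75,100 is $33,943 ≥ base, so the credit is $0. total $2,106 + $0 = $2,106
Difference: |$7,758 − $2,106| = $5,652.

$5,652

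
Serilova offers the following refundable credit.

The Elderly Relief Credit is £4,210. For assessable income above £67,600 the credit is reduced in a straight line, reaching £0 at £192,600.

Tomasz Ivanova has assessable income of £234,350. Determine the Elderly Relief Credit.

£0

Elderly Relief Credit: £234,350 is at or above £192,600, so the credit is £0.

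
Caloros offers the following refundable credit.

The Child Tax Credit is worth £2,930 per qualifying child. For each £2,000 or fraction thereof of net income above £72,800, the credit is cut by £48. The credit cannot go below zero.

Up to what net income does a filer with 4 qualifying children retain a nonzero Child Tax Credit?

£560,800

Full credit = 4 × £2,930 = £11,720.
After 244 increments the reduction is 244 × £48 = £11,712, leaving £8; one more increment wipes it out. Increment 244 ends at excess 244 × £2,000 = £488,000, so the highest qualifying income is £72,800 + £488,000 = £560,800.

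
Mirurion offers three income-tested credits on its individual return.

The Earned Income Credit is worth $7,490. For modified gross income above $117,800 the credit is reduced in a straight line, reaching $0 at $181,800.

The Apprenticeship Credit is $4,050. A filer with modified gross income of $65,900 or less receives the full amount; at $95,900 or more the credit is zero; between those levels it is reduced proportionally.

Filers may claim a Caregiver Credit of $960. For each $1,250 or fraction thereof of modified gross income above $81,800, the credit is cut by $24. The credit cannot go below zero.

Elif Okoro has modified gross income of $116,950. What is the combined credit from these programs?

Earned Income Credit: $116,950 is at or below the $117,800 threshold, so the full $7,490 applies.
Apprenticeship Credit: $116,950 is at or above $95,900, so the credit is $0.
Caregiver Credit: income exceeds $81,800 by $35,150, which is 29 full-or-partial $1,250 increments; reduction = 29 × $24 = $696, leaving $264.
Total: $7,490 + $0 + $264 = $7,754.

$7,754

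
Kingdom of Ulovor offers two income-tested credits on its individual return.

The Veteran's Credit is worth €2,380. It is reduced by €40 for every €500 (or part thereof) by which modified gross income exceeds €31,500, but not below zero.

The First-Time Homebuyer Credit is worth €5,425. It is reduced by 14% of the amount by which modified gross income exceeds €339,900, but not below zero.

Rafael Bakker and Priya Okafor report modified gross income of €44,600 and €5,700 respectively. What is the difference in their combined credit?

Rafael (€44,600): Veteran's Credit: income exceeds €31,500 by €13,100, which is 27 full-or-partial €500 increments; reduction = 27 × €40 = €1,080, leaving €1,300. First-Time Homebuyer Credit: €44,600 is at or below the €339,900 threshold, so the full €5,425 applies. total €1,300 + €5,425 = €6,725
Priya (€5,700): Veteran's Credit: €5,700 is at or below the €31,500 threshold, so the full €2,380 applies. First-Time Homebuyer Credit: €5,700 is at or below the €339,900 threshold, so the full €5,425 applies. total €2,380 + €5,425 = €7,805
Difference: |€6,725 − €7,805| = €1,080.

€1,080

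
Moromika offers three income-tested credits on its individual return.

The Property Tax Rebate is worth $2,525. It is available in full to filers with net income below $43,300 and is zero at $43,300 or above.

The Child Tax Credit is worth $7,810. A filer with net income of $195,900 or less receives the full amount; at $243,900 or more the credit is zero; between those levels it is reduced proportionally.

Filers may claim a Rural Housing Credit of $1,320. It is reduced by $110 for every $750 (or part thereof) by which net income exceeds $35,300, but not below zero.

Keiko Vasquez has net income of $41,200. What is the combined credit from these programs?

Property Tax Rebate: $41,200 is below the $43,300 cutoff, so the full $2,525 applies.
Child Tax Credit: $41,200 is at or below the $195,900 threshold, so the full $7,810 applies.
Rural Housing Credit: income exceeds $35,300 by $5,900, which is 8 full-or-partial $750 increments; reduction = 8 × $110 = $880, leaving $440.
Total: $2,525 + $7,810 + $440 = $10,775.

$10,775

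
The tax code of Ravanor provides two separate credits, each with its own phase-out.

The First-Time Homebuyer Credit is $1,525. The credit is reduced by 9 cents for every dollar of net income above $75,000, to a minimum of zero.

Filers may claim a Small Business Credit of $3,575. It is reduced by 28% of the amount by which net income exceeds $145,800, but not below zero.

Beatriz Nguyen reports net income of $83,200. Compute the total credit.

$4,362

First-Time Homebuyer Credit: 9% of the $8,200 excess over $75,000 is $738; credit = $1,525 − $738 = $787.
Small Business Credit: $83,200 is at or below the $145,800 threshold, so the full $3,575 applies.
Total: $787 + $3,575 = $4,362.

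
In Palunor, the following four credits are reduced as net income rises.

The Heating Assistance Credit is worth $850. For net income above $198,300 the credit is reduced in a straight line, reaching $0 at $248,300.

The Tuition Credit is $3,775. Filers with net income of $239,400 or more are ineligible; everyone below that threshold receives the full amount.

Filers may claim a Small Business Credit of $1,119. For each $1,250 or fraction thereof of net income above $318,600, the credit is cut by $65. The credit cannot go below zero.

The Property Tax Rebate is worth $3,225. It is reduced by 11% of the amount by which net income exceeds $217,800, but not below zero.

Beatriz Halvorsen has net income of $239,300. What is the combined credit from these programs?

$5,907

Heating Assistance Credit: $239,300 is $41,000 into a $50,000 phase-out range, leaving 9,000/50,000 of the credit: $850 × 9,000/50,000 = $153.
Tuition Credit: $239,300 is below the $239,400 cutoff, so the full $3,775 applies.
Small Business Credit: $239,300 is at or below the $318,600 threshold, so the full $1,119 applies.
Property Tax Rebate: 11% of the $21,500 excess over $217,800 is $2,365; credit = $3,225 − $2,365 = $860.
Total: $153 + $3,775 + $1,119 + $860 = $5,907.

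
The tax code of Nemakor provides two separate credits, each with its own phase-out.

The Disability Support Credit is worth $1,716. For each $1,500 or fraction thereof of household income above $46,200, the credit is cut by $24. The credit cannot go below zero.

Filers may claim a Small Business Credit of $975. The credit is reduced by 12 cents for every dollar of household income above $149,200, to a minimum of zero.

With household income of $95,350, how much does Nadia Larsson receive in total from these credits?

Disability Support Credit: income exceeds $46,200 by $49,150, which is 33 full-or-partial $1,500 increments; reduction = 33 × $24 = $792, leaving $924.
Small Business Credit: $95,350 is at or below the $149,200 threshold, so the full $975 applies.
Total: $924 + $975 = $1,899.

$1,899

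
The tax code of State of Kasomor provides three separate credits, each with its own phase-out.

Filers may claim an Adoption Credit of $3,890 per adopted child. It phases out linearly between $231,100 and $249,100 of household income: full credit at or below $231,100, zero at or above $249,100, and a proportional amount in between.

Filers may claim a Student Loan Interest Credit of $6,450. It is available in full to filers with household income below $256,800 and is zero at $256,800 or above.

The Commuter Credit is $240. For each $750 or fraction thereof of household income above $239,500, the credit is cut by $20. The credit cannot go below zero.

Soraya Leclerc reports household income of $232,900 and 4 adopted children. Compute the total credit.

$20,694

Adoption Credit: base = 4 × $3,890 = $15,560. $232,900 is $1,800 into a $18,000 phase-out range, leaving 16,200/18,000 of the credit: $15,560 × 16,200/18,000 = $14,004.
Student Loan Interest Credit: $232,900 is below the $256,800 cutoff, so the full $6,450 applies.
Commuter Credit: $232,900 is at or below the $239,500 threshold, so the full $240 applies.
Total: $14,004 + $6,450 + $240 = $20,694.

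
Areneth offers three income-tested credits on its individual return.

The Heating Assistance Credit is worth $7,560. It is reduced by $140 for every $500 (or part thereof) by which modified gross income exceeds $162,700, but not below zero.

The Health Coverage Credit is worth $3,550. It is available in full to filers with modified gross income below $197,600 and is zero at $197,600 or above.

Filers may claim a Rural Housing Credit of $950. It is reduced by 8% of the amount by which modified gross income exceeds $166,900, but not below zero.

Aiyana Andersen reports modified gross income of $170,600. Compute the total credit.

$9,524

Heating Assistance Credit: income exceeds $162,700 by $7,900, which is 16 full-or-partial $500 increments; reduction = 16 × $140 = $2,240, leaving $5,320.
Health Coverage Credit: $170,600 is below the $197,600 cutoff, so the full $3,550 applies.
Rural Housing Credit: 8% of the $3,700 excess over $166,900 is $296; credit = $950 − $296 = $654.
Total: $5,320 + $3,550 + $654 = $9,524.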